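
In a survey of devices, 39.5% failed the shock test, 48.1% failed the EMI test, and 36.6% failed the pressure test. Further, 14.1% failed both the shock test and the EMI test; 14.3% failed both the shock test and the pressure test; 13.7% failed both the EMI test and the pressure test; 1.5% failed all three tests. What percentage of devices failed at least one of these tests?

P(at least one) = 39.5 + 48.1 + 36.6 − 14.1 − 14.3 − 13.7 + 1.5 = 83.6%

83.6%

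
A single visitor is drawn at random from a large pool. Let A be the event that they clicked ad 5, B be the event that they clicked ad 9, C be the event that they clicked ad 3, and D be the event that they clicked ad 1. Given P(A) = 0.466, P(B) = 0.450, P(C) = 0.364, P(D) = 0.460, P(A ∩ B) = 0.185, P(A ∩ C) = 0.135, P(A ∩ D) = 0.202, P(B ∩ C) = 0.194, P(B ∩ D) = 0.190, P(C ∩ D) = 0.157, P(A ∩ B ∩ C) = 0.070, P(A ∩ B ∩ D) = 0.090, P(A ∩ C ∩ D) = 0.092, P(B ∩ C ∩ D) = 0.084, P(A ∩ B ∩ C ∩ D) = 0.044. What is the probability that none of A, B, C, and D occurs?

0.031

By inclusion-exclusion,
P(A ∪ B ∪ C ∪ D) = 0.466 + 0.450 + 0.364 + 0.460 − 0.185 − 0.135 − 0.202 − 0.194 − 0.190 − 0.157 + 0.070 + 0.090 + 0.092 + 0.084 − 0.044 = 0.969
P(none) = 1 − 0.969 = 0.031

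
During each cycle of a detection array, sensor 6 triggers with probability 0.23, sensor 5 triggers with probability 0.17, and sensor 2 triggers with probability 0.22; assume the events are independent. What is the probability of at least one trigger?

P(none) = (1 − 0.23) × (1 − 0.17) × (1 − 0.22) = 0.77 × 0.83 × 0.78 = 0.498498
P(at least one) = 1 − 0.498498 = 0.501502

0.501502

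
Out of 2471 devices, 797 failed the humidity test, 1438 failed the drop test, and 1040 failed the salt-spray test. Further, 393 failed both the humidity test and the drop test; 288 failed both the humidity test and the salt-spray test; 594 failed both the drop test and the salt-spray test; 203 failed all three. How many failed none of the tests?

By inclusion-exclusion,
|at least one| = 797 + 1438 + 1040 − 393 − 288 − 594 + 203 = 2203
None: 2471 − 2203 = 268

268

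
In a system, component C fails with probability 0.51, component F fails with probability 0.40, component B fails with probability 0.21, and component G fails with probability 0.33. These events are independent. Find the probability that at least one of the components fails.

P(none) = (1 − 0.51) × (1 − 0.40) × (1 − 0.21) × (1 − 0.33) = 0.49 × 0.60 × 0.79 × 0.67 = 0.1556142
P(at least one) = 1 − 0.1556142 = 0.8443858

0.8443858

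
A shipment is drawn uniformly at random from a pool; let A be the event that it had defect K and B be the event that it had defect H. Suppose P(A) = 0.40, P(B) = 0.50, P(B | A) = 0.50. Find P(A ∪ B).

P(A ∩ B) = P(A)·P(B|A) = 0.40 × 0.50 = 0.20
Using inclusion–exclusion:
P(A ∪ B) = 0.40 + 0.50 − 0.20 = 0.70

0.70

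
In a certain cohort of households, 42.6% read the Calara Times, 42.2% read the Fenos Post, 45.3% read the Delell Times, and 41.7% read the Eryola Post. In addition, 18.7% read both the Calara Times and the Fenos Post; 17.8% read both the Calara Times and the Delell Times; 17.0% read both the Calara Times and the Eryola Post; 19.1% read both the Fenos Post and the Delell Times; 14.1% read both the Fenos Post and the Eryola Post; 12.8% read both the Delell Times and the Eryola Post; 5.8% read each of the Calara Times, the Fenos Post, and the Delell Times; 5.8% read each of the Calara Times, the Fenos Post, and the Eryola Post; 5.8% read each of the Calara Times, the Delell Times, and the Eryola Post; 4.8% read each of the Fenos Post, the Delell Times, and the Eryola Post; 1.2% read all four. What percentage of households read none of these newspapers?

Inclusion–exclusion gives
P(at least one) = 42.6 + 42.2 + 45.3 + 41.7 − 18.7 − 17.8 − 17.0 − 19.1 − 14.1 − 12.8 + 5.8 + 5.8 + 5.8 + 4.8 − 1.2 = 93.3%
P(none) = 100% − 93.3% = 6.7%

6.7%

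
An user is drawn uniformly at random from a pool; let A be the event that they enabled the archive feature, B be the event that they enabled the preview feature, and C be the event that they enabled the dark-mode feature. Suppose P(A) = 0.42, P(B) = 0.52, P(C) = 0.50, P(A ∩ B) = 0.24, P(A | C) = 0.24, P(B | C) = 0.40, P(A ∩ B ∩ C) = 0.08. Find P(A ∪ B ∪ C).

0.96

P(A ∩ C) = P(C)·P(A|C) = 0.50 × 0.24 = 0.12
P(B ∩ C) = P(C)·P(B|C) = 0.50 × 0.40 = 0.20
By inclusion–exclusion:
P(A ∪ B ∪ C) = 0.42 + 0.52 + 0.50 − 0.24 − 0.12 − 0.20 + 0.08 = 0.96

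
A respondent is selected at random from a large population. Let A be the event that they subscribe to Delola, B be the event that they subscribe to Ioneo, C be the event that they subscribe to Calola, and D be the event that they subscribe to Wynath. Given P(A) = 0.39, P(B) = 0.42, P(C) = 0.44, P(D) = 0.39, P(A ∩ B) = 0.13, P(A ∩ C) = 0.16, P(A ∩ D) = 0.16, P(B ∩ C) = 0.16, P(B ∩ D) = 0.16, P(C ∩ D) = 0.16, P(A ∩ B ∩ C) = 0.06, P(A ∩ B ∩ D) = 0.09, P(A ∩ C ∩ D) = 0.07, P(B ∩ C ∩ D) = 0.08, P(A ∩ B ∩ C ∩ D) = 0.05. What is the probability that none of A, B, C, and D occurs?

By inclusion–exclusion:
P(A ∪ B ∪ C ∪ D) = 0.39 + 0.42 + 0.44 + 0.39 − 0.13 − 0.16 − 0.16 − 0.16 − 0.16 − 0.16 + 0.06 + 0.09 + 0.07 + 0.08 − 0.05 = 0.96
P(none) = 1 − 0.96 = 0.04

0.04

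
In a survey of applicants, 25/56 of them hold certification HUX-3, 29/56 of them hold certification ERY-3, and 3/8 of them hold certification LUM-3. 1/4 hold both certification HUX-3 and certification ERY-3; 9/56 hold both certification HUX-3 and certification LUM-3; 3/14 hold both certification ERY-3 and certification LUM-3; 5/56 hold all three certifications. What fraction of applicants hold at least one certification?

45/56

P(at least one) = 25/56 + 29/56 + 3/8 − 1/4 − 9/56 − 3/14 + 5/56 = 45/56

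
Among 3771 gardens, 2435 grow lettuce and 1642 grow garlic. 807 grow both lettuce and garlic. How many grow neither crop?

|at least one| = 2435 + 1642 − 807 = 3270
None: 3771 − 3270 = 501

501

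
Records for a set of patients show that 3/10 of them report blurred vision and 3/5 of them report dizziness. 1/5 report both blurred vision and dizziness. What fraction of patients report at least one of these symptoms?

7/10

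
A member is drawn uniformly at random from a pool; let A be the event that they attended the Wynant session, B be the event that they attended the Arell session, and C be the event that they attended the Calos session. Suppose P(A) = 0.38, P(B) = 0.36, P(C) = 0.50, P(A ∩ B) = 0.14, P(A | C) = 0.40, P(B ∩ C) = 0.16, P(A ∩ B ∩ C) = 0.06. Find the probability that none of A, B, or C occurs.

0.20

P(A ∩ C) = P(C)·P(A|C) = 0.50 × 0.40 = 0.20
P(A ∪ B ∪ C) = 0.38 + 0.36 + 0.50 − 0.14 − 0.20 − 0.16 + 0.06 = 0.80
P(none) = 1 − 0.80 = 0.20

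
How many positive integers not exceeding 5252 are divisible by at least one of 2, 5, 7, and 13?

⌊5252/2⌋ + ⌊5252/5⌋ + ⌊5252/7⌋ + ⌊5252/13⌋ − ⌊5252/10⌋ − ⌊5252/14⌋ − ⌊5252/26⌋ − ⌊5252/35⌋ − ⌊5252/65⌋ − ⌊5252/91⌋ + ⌊5252/70⌋ + ⌊5252/130⌋ + ⌊5252/182⌋ + ⌊5252/455⌋ − ⌊5252/910⌋ = 2626 + 1050 + 750 + 404 − 525 − 375 − 202 − 150 − 80 − 57 + 75 + 40 + 28 + 11 − 5 = 3590

3590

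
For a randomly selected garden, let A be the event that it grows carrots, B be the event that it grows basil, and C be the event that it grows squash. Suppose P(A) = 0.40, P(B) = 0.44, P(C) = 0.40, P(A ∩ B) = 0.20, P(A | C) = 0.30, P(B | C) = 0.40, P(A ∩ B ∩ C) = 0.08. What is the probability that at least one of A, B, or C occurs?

P(A ∩ C) = P(C)·P(A|C) = 0.40 × 0.30 = 0.12
P(B ∩ C) = P(C)·P(B|C) = 0.40 × 0.40 = 0.16
By inclusion-exclusion,
P(A ∪ B ∪ C) = 0.40 + 0.44 + 0.40 − 0.20 − 0.12 − 0.16 + 0.08 = 0.84

0.84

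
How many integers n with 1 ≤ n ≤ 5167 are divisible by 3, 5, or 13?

2623

By inclusion-exclusion,
floor(5167/3) + floor(5167/5) + floor(5167/13) − floor(5167/15) − floor(5167/39) − floor(5167/65) + floor(5167/195) = 1722 + 1033 + 397 − 344 − 132 − 79 + 26 = 2623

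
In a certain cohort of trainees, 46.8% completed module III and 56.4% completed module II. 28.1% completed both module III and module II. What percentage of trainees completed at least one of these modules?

P(union) = 46.8 + 56.4 − 28.1 = 75.1%

75.1%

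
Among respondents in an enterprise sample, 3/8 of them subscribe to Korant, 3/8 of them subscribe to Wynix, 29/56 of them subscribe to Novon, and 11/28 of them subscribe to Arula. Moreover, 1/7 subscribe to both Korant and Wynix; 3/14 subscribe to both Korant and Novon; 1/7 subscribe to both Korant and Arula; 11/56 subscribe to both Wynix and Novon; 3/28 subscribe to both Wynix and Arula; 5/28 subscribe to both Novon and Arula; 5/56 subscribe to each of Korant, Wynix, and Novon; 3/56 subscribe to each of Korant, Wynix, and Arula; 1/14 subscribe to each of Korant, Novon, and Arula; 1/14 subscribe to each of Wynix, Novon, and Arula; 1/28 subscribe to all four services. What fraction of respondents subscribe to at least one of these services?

13/14

Inclusion–exclusion gives
P(≥1) = 3/8 + 3/8 + 29/56 + 11/28 − 1/7 − 3/14 − 1/7 − 11/56 − 3/28 − 5/28 + 5/56 + 3/56 + 1/14 + 1/14 − 1/28 = 13/14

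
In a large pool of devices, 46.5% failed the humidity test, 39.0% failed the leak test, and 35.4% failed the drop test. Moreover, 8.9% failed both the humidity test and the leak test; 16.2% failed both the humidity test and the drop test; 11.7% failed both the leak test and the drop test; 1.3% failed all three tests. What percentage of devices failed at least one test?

P(≥1) = 46.5 + 39.0 + 35.4 − 8.9 − 16.2 − 11.7 + 1.3 = 85.4%

85.4%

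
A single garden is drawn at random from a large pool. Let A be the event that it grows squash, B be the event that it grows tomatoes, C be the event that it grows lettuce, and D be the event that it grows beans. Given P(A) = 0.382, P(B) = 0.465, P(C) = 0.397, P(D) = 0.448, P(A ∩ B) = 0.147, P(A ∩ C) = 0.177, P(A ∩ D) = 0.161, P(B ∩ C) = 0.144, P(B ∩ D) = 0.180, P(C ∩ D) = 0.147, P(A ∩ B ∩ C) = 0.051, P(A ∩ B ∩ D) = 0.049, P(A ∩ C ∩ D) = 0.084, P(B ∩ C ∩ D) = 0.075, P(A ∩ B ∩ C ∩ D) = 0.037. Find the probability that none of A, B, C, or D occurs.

0.042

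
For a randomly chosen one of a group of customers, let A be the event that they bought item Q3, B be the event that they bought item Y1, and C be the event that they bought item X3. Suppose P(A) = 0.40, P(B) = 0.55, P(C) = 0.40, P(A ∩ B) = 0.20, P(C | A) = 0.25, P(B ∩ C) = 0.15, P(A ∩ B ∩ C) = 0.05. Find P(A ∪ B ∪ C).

0.95

P(A ∩ C) = P(A)·P(C|A) = 0.40 × 0.25 = 0.10
By inclusion–exclusion:
P(A ∪ B ∪ C) = 0.40 + 0.55 + 0.40 − 0.20 − 0.10 − 0.15 + 0.05 = 0.95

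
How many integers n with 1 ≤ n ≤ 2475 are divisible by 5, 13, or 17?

754

495 + 190 + 145 − 38 − 29 − 11 + 2 = 754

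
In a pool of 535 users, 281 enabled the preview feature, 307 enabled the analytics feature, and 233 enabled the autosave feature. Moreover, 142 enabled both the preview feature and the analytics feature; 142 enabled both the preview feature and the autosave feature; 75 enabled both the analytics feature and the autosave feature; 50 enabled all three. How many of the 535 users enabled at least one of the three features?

512

N(≥1) = 281 + 307 + 233 − 142 − 142 − 75 + 50 = 512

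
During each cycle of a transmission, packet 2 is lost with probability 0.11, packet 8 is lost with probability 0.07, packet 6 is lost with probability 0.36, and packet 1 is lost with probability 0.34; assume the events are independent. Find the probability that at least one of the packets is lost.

0.65037952

P(none) = (1 − 0.11) × (1 − 0.07) × (1 − 0.36) × (1 − 0.34) = 0.89 × 0.93 × 0.64 × 0.66 = 0.34962048
P(at least one) = 1 − 0.34962048 = 0.65037952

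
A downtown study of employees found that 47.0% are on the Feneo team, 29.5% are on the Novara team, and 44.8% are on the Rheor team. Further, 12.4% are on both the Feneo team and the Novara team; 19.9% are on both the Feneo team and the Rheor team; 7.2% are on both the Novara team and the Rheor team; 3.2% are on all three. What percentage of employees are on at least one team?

Inclusion–exclusion gives
P(≥1) = 47.0 + 29.5 + 44.8 − 12.4 − 19.9 − 7.2 + 3.2 = 85.0%

85.0%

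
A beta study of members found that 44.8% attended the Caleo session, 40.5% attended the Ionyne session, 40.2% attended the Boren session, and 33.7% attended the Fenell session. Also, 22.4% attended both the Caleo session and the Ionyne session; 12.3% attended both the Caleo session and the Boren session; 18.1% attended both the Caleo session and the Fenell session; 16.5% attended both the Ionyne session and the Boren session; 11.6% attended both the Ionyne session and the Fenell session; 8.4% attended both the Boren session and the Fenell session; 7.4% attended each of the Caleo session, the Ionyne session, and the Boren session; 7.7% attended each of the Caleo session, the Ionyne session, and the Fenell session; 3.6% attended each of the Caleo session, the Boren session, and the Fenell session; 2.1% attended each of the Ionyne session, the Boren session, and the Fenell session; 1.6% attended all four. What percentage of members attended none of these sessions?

P(≥1) = 44.8 + 40.5 + 40.2 + 33.7 − 22.4 − 12.3 − 18.1 − 16.5 − 11.6 − 8.4 + 7.4 + 7.7 + 3.6 + 2.1 − 1.6 = 89.1%
P(none) = 100% − 89.1% = 10.9%

10.9%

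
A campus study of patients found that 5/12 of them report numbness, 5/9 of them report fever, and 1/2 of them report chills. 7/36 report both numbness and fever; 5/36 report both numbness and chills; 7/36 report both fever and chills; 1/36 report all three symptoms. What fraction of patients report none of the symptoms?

P(≥1) = 5/12 + 5/9 + 1/2 − 7/36 − 5/36 − 7/36 + 1/36 = 35/36
P(none) = 1 − 35/36 = 1/36

1/36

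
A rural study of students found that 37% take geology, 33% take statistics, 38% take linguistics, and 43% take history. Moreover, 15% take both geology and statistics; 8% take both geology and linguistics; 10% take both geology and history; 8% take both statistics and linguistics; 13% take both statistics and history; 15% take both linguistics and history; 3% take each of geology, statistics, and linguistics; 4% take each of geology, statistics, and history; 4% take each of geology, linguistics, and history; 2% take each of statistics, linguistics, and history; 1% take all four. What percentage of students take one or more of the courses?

P(≥1) = 37 + 33 + 38 + 43 − 15 − 8 − 10 − 8 − 13 − 15 + 3 + 4 + 4 + 2 − 1 = 94%

94%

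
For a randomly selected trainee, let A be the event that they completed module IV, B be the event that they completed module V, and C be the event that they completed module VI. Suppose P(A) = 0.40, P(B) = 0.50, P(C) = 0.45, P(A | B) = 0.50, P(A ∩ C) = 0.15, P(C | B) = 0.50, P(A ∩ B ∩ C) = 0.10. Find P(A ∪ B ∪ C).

0.80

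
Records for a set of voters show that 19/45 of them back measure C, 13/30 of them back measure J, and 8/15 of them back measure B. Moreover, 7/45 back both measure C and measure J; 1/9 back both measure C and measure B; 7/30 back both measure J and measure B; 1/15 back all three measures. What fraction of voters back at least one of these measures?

By inclusion–exclusion:
P(at least one) = 19/45 + 13/30 + 8/15 − 7/45 − 1/9 − 7/30 + 1/15 = 43/45

43/45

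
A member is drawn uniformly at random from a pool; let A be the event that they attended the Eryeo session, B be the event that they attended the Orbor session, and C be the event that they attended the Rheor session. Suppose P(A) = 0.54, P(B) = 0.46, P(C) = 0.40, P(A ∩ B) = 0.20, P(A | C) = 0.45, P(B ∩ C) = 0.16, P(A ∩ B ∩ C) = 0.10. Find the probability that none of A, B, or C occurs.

P(A ∩ C) = P(C)·P(A|C) = 0.40 × 0.45 = 0.18
P(A ∪ B ∪ C) = 0.54 + 0.46 + 0.40 − 0.20 − 0.18 − 0.16 + 0.10 = 0.96
P(none) = 1 − 0.96 = 0.04

0.04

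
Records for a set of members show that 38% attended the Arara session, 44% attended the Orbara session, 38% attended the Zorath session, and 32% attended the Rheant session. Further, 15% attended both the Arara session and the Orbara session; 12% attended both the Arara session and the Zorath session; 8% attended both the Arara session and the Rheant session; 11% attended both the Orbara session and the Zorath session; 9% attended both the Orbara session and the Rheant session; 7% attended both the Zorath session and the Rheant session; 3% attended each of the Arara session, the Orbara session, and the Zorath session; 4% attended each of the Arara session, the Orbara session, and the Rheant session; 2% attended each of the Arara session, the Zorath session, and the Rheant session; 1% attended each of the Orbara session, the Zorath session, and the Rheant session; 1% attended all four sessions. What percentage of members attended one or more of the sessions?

Inclusion–exclusion gives
P(union) = 38 + 44 + 38 + 32 − 15 − 12 − 8 − 11 − 9 − 7 + 3 + 4 + 2 + 1 − 1 = 99%

99%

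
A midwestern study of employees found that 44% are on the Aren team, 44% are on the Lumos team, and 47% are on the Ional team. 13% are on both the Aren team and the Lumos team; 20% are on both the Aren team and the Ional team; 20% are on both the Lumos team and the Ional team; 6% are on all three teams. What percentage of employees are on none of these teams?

Inclusion–exclusion gives
P(at least one) = 44 + 44 + 47 − 13 − 20 − 20 + 6 = 88%
P(none) = 100% − 88% = 12%

12%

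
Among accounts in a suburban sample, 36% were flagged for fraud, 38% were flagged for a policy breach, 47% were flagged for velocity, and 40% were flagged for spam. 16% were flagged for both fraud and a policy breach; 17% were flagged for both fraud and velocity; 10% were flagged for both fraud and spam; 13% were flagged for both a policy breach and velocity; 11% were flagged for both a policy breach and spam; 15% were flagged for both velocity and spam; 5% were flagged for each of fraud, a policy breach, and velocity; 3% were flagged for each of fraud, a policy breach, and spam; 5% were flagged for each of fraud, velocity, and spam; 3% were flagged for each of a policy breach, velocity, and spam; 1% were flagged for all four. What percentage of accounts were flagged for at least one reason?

94%

By inclusion-exclusion,
P(at least one) = 36 + 38 + 47 + 40 − 16 − 17 − 10 − 13 − 11 − 15 + 5 + 3 + 5 + 3 − 1 = 94%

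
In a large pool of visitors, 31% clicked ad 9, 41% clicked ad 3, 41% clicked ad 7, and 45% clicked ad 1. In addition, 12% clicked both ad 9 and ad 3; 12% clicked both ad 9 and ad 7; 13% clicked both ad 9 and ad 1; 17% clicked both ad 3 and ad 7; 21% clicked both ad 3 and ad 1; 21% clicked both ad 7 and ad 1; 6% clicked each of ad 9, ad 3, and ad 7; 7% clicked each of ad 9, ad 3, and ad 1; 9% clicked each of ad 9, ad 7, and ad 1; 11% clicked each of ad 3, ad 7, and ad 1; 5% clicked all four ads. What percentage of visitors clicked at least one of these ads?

90%

P(≥1) = 31 + 41 + 41 + 45 − 12 − 12 − 13 − 17 − 21 − 21 + 6 + 7 + 9 + 11 − 5 = 90%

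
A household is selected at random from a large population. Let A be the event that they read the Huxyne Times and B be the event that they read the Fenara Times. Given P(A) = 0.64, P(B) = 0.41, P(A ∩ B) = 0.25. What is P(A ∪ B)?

0.80

By inclusion–exclusion:
P(A ∪ B) = 0.64 + 0.41 − 0.25 = 0.80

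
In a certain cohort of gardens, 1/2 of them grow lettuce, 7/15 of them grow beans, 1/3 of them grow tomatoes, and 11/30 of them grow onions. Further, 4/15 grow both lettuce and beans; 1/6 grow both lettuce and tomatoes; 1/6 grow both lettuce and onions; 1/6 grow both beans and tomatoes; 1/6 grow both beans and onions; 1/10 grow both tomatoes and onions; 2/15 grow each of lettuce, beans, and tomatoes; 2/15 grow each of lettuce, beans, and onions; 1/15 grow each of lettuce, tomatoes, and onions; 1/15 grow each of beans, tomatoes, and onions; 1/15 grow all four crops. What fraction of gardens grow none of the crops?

1/30

P(≥1) = 1/2 + 7/15 + 1/3 + 11/30 − 4/15 − 1/6 − 1/6 − 1/6 − 1/6 − 1/10 + 2/15 + 2/15 + 1/15 + 1/15 − 1/15 = 29/30
P(none) = 1 − 29/30 = 1/30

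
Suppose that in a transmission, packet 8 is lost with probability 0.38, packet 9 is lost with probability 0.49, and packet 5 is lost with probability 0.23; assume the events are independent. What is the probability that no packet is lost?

P(none) = (1 − 0.38) × (1 − 0.49) × (1 − 0.23) = 0.62 × 0.51 × 0.77 = 0.243474

0.243474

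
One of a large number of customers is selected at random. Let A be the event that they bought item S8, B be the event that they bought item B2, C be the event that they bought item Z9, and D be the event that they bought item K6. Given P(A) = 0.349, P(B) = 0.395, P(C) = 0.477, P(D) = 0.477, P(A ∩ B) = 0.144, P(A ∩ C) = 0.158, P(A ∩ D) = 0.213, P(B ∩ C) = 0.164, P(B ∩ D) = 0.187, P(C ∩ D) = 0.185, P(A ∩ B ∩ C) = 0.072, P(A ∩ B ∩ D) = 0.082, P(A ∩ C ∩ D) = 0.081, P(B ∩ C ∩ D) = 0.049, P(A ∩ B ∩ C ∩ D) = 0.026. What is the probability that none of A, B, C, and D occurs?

0.095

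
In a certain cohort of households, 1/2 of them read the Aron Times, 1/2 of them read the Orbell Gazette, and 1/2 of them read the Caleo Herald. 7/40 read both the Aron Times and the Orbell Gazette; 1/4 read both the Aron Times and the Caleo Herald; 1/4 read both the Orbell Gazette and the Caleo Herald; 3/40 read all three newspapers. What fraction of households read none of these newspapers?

1/10

By inclusion-exclusion,
P(union) = 1/2 + 1/2 + 1/2 − 7/40 − 1/4 − 1/4 + 3/40 = 9/10
P(none) = 1 − 9/10 = 1/10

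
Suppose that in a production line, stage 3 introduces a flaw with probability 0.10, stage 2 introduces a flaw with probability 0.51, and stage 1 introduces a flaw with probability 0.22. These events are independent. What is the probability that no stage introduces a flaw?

Independence gives P(none) = ∏(1 − pᵢ).
P(none) = (1 − 0.10) × (1 − 0.51) × (1 − 0.22) = 0.90 × 0.49 × 0.78 = 0.34398

0.34398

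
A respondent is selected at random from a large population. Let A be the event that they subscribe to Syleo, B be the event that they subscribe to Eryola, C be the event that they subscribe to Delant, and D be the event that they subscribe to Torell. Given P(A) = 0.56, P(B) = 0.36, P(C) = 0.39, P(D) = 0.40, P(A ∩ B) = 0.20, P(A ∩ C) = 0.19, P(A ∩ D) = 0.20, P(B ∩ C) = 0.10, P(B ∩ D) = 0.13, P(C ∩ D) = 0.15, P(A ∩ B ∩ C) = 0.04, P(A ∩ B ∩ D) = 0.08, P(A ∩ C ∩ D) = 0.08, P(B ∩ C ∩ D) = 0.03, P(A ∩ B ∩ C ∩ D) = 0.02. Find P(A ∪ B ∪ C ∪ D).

0.95

P(A ∪ B ∪ C ∪ D) = 0.56 + 0.36 + 0.39 + 0.40 − 0.20 − 0.19 − 0.20 − 0.10 − 0.13 − 0.15 + 0.04 + 0.08 + 0.08 + 0.03 − 0.02 = 0.95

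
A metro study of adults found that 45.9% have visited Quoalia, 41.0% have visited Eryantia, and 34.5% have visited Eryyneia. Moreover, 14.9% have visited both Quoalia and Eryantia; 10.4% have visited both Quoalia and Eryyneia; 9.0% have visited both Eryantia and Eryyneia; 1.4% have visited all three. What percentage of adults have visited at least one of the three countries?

Apply inclusion-exclusion:
P(at least one) = 45.9 + 41.0 + 34.5 − 14.9 − 10.4 − 9.0 + 1.4 = 88.5%

88.5%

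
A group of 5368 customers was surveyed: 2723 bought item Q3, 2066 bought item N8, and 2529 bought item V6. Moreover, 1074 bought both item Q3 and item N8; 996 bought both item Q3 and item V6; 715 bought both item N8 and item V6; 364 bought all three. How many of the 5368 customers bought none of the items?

By inclusion–exclusion:
N(≥1) = 2723 + 2066 + 2529 − 1074 − 996 − 715 + 364 = 4897
None: 5368 − 4897 = 471

471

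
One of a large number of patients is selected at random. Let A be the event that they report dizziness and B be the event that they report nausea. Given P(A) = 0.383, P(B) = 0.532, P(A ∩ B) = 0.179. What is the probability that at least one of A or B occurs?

0.736

By inclusion–exclusion:
P(A ∪ B) = 0.383 + 0.532 − 0.179 = 0.736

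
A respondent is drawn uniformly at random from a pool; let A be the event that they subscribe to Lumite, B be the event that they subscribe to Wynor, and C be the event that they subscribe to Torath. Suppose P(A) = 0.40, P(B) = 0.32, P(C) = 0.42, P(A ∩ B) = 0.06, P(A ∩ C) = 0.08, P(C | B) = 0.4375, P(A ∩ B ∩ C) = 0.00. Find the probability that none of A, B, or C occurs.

0.14

P(B ∩ C) = P(B)·P(C|B) = 0.32 × 0.4375 = 0.14
Apply inclusion-exclusion:
P(A ∪ B ∪ C) = 0.40 + 0.32 + 0.42 − 0.06 − 0.08 − 0.14 + 0.00 = 0.86
P(none) = 1 − 0.86 = 0.14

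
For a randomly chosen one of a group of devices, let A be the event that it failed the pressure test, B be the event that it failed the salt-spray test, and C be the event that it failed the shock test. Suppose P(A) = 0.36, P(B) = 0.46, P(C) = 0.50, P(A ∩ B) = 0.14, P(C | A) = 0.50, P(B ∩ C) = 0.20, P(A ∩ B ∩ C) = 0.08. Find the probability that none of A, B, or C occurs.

P(A ∩ C) = P(A)·P(C|A) = 0.36 × 0.50 = 0.18
P(A ∪ B ∪ C) = 0.36 + 0.46 + 0.50 − 0.14 − 0.18 − 0.20 + 0.08 = 0.88
P(none) = 1 − 0.88 = 0.12

0.12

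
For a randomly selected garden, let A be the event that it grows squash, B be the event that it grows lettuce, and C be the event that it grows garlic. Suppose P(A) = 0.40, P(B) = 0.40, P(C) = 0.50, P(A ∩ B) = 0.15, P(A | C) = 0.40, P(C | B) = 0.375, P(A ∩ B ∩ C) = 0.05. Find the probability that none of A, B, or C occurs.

0.15

P(A ∩ C) = P(C)·P(A|C) = 0.50 × 0.40 = 0.20
P(B ∩ C) = P(B)·P(C|B) = 0.40 × 0.375 = 0.15
By inclusion–exclusion:
P(A ∪ B ∪ C) = 0.40 + 0.40 + 0.50 − 0.15 − 0.20 − 0.15 + 0.05 = 0.85
P(none) = 1 − 0.85 = 0.15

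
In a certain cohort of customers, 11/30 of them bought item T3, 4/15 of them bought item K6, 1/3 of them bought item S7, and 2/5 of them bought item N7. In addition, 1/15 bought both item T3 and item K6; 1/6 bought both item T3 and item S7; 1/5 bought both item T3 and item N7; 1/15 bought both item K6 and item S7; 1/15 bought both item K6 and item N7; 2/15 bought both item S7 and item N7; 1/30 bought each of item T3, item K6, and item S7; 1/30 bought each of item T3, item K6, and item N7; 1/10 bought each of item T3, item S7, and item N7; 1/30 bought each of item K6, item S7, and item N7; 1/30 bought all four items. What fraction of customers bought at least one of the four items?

5/6

By inclusion–exclusion:
P(at least one) = 11/30 + 4/15 + 1/3 + 2/5 − 1/15 − 1/6 − 1/5 − 1/15 − 1/15 − 2/15 + 1/30 + 1/30 + 1/10 + 1/30 − 1/30 = 5/6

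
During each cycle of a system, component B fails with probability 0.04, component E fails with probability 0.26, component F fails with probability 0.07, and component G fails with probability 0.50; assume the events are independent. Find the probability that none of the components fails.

P(none) = (1 − 0.04) × (1 − 0.26) × (1 − 0.07) × (1 − 0.50) = 0.96 × 0.74 × 0.93 × 0.50 = 0.330336

0.330336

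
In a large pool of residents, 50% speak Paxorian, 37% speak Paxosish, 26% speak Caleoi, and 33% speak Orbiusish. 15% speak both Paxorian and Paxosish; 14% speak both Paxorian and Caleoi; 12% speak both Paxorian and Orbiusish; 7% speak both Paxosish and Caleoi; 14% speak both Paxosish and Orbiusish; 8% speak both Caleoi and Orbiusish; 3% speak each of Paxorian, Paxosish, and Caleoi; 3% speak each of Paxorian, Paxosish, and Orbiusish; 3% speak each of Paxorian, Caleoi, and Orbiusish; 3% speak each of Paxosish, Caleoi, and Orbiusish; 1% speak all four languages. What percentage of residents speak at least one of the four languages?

By inclusion-exclusion,
P(union) = 50 + 37 + 26 + 33 − 15 − 14 − 12 − 7 − 14 − 8 + 3 + 3 + 3 + 3 − 1 = 87%

87%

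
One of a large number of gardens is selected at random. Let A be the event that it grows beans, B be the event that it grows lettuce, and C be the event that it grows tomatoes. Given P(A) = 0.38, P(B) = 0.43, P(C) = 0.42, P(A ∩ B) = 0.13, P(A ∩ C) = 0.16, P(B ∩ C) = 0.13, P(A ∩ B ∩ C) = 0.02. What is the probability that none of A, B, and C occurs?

P(A ∪ B ∪ C) = 0.38 + 0.43 + 0.42 − 0.13 − 0.16 − 0.13 + 0.02 = 0.83
P(none) = 1 − 0.83 = 0.17

0.17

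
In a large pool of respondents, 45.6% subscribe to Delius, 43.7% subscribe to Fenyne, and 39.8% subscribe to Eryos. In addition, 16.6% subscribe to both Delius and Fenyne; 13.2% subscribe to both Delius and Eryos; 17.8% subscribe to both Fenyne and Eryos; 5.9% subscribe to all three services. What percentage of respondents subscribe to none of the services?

12.6%

P(at least one) = 45.6 + 43.7 + 39.8 − 16.6 − 13.2 − 17.8 + 5.9 = 87.4%
P(none) = 100% − 87.4% = 12.6%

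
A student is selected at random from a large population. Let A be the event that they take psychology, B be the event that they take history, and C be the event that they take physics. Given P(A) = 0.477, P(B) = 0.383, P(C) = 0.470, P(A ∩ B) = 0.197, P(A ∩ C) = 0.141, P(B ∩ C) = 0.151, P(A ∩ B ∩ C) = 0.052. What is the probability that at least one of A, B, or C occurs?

0.893

Apply inclusion-exclusion:
P(A ∪ B ∪ C) = 0.477 + 0.383 + 0.470 − 0.197 − 0.141 − 0.151 + 0.052 = 0.893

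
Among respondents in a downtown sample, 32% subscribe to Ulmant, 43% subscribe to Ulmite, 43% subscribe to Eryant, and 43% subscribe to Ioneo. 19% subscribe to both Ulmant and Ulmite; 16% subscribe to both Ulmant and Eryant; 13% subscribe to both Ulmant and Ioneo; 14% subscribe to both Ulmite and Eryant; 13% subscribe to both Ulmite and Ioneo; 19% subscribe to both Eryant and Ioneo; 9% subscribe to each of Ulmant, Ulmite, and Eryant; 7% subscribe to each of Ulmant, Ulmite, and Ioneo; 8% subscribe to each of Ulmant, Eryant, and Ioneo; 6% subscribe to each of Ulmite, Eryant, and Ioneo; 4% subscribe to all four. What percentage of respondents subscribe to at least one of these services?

93%

By inclusion-exclusion,
P(union) = 32 + 43 + 43 + 43 − 19 − 16 − 13 − 14 − 13 − 19 + 9 + 7 + 8 + 6 − 4 = 93%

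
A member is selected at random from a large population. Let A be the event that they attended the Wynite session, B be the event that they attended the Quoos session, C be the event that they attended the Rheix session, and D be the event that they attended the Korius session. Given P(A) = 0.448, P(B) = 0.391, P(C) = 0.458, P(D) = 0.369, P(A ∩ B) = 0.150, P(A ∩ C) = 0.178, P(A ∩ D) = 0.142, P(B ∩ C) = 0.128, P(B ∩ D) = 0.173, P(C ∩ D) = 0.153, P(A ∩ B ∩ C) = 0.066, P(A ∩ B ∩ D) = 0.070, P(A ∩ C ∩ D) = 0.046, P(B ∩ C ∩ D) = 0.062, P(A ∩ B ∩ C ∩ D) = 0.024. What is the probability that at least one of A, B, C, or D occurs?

0.962

Inclusion–exclusion gives
P(A ∪ B ∪ C ∪ D) = 0.448 + 0.391 + 0.458 + 0.369 − 0.150 − 0.178 − 0.142 − 0.128 − 0.173 − 0.153 + 0.066 + 0.070 + 0.046 + 0.062 − 0.024 = 0.962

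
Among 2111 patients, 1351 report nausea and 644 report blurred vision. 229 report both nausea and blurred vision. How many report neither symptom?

345

By inclusion-exclusion,
|at least one| = 1351 + 644 − 229 = 1766
None: 2111 − 1766 = 345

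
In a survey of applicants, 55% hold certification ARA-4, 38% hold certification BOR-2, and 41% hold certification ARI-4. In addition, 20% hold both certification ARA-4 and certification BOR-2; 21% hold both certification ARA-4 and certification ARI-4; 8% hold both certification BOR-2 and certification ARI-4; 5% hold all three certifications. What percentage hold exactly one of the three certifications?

P(exactly one) = 55 + 38 + 41 − 2·20 − 2·21 − 2·8 + 3·5 = 51%

51%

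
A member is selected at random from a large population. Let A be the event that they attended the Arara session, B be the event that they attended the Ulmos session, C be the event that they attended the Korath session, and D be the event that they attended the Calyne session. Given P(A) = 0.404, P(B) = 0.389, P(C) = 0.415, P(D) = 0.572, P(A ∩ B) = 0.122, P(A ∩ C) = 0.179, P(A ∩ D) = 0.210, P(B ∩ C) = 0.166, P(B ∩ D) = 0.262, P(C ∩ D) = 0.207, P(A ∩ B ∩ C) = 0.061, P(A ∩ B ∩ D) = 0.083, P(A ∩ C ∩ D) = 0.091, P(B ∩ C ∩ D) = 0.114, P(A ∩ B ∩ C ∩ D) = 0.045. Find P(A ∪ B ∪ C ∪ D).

0.938

By inclusion–exclusion:
P(A ∪ B ∪ C ∪ D) = 0.404 + 0.389 + 0.415 + 0.572 − 0.122 − 0.179 − 0.210 − 0.166 − 0.262 − 0.207 + 0.061 + 0.083 + 0.091 + 0.114 − 0.045 = 0.938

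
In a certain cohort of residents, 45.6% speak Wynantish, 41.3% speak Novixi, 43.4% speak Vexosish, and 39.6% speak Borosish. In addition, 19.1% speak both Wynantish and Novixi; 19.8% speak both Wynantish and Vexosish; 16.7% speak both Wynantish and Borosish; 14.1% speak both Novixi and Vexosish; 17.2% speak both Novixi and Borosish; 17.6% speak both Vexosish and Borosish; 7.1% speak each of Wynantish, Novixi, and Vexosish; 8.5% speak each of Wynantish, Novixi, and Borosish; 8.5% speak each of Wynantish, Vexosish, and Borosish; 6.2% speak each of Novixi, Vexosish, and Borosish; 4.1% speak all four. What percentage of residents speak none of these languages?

Inclusion–exclusion gives
P(union) = 45.6 + 41.3 + 43.4 + 39.6 − 19.1 − 19.8 − 16.7 − 14.1 − 17.2 − 17.6 + 7.1 + 8.5 + 8.5 + 6.2 − 4.1 = 91.6%
P(none) = 100% − 91.6% = 8.4%

8.4%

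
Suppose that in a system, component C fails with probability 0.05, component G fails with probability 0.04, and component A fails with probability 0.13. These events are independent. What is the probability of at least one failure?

0.20656

P(none) = (1 − 0.05) × (1 − 0.04) × (1 − 0.13) = 0.95 × 0.96 × 0.87 = 0.79344
P(at least one) = 1 − 0.79344 = 0.20656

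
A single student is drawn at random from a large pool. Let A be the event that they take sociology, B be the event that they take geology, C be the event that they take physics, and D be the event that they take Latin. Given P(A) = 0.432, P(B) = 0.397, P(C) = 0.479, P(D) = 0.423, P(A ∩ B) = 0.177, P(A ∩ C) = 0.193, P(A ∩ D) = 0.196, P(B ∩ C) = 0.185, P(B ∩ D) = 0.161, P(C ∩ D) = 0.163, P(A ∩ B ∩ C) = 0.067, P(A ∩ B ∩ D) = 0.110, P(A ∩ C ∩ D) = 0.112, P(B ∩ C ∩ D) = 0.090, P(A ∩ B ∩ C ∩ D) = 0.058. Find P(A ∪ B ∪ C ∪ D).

0.977

Using inclusion–exclusion:
P(A ∪ B ∪ C ∪ D) = 0.432 + 0.397 + 0.479 + 0.423 − 0.177 − 0.193 − 0.196 − 0.185 − 0.161 − 0.163 + 0.067 + 0.110 + 0.112 + 0.090 − 0.058 = 0.977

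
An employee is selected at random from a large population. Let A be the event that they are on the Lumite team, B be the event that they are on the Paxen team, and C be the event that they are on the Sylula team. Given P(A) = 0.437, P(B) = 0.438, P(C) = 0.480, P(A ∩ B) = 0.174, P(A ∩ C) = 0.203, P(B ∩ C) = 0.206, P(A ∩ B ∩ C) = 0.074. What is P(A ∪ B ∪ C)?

Inclusion–exclusion gives
P(A ∪ B ∪ C) = 0.437 + 0.438 + 0.480 − 0.174 − 0.203 − 0.206 + 0.074 = 0.846

0.846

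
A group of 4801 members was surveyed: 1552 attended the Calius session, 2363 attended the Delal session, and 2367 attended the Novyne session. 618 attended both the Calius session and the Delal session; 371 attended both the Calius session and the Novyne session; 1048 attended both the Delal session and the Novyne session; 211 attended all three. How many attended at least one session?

By inclusion-exclusion,
|union| = 1552 + 2363 + 2367 − 618 − 371 − 1048 + 211 = 4456

4456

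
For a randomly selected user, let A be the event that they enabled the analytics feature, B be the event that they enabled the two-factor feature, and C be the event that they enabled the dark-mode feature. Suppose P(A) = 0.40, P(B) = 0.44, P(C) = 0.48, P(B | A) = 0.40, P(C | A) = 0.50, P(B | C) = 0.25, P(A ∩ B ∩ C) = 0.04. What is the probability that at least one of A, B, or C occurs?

0.88

P(A ∩ B) = P(A)·P(B|A) = 0.40 × 0.40 = 0.16
P(A ∩ C) = P(A)·P(C|A) = 0.40 × 0.50 = 0.20
P(B ∩ C) = P(C)·P(B|C) = 0.48 × 0.25 = 0.12
Apply inclusion-exclusion:
P(A ∪ B ∪ C) = 0.40 + 0.44 + 0.48 − 0.16 − 0.20 − 0.12 + 0.04 = 0.88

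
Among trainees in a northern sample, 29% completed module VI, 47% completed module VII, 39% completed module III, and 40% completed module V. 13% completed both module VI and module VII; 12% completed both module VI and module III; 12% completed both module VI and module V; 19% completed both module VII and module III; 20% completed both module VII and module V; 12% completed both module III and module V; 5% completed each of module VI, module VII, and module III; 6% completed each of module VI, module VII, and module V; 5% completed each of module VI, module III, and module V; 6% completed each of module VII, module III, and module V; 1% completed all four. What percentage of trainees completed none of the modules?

12%

By inclusion-exclusion,
P(at least one) = 29 + 47 + 39 + 40 − 13 − 12 − 12 − 19 − 20 − 12 + 5 + 6 + 5 + 6 − 1 = 88%
P(none) = 100% − 88% = 12%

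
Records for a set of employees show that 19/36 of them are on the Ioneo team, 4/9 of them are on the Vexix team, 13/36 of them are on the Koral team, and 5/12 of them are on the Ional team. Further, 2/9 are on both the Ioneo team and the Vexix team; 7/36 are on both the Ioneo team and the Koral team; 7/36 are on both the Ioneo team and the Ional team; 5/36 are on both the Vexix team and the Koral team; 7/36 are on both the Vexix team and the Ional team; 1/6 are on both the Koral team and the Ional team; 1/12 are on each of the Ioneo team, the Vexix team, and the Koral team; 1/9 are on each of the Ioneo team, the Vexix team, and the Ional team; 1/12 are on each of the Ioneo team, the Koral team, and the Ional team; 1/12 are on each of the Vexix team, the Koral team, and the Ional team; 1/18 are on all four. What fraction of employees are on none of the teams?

1/18

P(union) = 19/36 + 4/9 + 13/36 + 5/12 − 2/9 − 7/36 − 7/36 − 5/36 − 7/36 − 1/6 + 1/12 + 1/9 + 1/12 + 1/12 − 1/18 = 17/18
P(none) = 1 − 17/18 = 1/18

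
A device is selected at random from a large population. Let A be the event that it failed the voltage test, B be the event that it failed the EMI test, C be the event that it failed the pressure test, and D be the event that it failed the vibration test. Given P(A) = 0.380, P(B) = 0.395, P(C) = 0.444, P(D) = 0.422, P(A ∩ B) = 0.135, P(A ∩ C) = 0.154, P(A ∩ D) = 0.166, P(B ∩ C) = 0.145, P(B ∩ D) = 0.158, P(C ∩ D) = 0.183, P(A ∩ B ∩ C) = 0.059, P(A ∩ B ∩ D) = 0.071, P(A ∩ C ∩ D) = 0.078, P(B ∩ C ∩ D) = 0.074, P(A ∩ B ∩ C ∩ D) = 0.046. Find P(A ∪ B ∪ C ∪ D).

0.936

By inclusion–exclusion:
P(A ∪ B ∪ C ∪ D) = 0.380 + 0.395 + 0.444 + 0.422 − 0.135 − 0.154 − 0.166 − 0.145 − 0.158 − 0.183 + 0.059 + 0.071 + 0.078 + 0.074 − 0.046 = 0.936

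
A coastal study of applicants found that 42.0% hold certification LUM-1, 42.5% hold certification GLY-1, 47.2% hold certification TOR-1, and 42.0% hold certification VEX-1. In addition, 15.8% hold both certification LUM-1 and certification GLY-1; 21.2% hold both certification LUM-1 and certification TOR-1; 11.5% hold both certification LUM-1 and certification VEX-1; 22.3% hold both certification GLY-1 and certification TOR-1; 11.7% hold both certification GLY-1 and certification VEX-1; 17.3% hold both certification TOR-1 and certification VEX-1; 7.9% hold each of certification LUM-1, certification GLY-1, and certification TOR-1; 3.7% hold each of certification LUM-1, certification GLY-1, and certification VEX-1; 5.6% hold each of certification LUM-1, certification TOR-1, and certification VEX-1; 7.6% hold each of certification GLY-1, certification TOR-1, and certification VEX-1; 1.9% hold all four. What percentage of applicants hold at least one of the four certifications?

P(at least one) = 42.0 + 42.5 + 47.2 + 42.0 − 15.8 − 21.2 − 11.5 − 22.3 − 11.7 − 17.3 + 7.9 + 3.7 + 5.6 + 7.6 − 1.9 = 96.8%

96.8%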